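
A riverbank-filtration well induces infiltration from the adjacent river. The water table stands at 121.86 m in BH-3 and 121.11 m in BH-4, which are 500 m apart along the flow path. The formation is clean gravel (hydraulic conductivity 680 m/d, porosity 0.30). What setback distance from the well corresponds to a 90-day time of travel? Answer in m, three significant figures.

306 m

Hydraulic gradient i = (121.86 − 121.11) / 500 = 0.75 / 500 = 0.001500
Darcy flux q = K·i = 680 × 0.001500 = 1.020 m/d
Average linear velocity = 1.020 / 0.30 = 3.400 m/d
L = v × T = 3.400 × 90 = 306.0 m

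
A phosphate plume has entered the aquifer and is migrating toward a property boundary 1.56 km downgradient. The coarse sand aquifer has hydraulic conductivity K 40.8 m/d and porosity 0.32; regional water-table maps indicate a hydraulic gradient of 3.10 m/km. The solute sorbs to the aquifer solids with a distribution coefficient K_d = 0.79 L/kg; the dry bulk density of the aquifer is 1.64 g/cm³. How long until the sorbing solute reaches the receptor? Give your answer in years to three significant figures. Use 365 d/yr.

q = Ki = 40.8 × 0.0031 = 0.1265 m/d
v = Ki/n = 40.8·0.0031/0.32 = 0.3952 m/d
Retardation R = 1 + ρ_b·K_d/n = 1 + 1.64×0.79/0.32 = 5.049
Contaminant velocity v_c = v/R = 0.3952/5.049 = 0.07829 m/d
L = 1.56 km = 1560 m
t = L/v_c = 1560/0.07829 = 19930 d
   = 19930/365 = 54.6 yr

54.6 years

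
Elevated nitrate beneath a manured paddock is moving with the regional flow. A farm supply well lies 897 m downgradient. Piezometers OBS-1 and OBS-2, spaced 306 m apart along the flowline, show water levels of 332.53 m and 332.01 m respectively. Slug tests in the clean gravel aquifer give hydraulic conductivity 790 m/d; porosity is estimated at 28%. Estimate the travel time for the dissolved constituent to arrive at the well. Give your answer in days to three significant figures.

187 days

Hydraulic gradient i = (332.53 − 332.01) / 306 = 0.52 / 306 = 0.001699
Darcy flux q = K·i = 790 × 0.001699 = 1.342 m/d
v = Ki/n = 790·0.001699/0.28 = 4.795 m/d
t = L / v = 897 / 4.795 = 187.1 d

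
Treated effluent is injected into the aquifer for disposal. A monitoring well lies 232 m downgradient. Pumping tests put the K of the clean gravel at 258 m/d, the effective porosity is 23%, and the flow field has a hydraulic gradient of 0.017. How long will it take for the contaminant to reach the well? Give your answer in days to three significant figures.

q = Ki = 258 × 0.017 = 4.386 m/d
v_s = q/n_e = 4.386/0.23 = 19.07 m/d
t = L / v = 232 / 19.07 = 12.17 d

12.2 days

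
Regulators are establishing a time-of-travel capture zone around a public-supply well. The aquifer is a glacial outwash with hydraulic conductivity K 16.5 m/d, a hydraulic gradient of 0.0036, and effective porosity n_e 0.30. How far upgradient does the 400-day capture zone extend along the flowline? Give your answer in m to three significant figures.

79.2 m

Specific discharge q = 16.5 × 0.0036 = 0.05940 m/d
v_s = q/n_e = 0.05940/0.30 = 0.1980 m/d
L = v × T = 0.1980 × 400 = 79.20 m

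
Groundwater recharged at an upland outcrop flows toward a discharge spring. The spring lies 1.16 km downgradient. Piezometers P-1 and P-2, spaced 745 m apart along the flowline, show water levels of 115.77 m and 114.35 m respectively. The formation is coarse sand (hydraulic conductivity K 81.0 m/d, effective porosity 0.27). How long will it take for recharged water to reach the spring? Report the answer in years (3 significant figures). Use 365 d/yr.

Hydraulic gradient i = (115.77 − 114.35) / 745 = 1.42 / 745 = 0.001906
q = Ki = 81.0 × 0.001906 = 0.1544 m/d
v_s = q/n_e = 0.1544/0.27 = 0.5718 m/d
L = 1.16 km = 1160 m
t = L / v = 1160 / 0.5718 = 2029 d
   = 2029 / 365 = 5.56 yr

5.56 years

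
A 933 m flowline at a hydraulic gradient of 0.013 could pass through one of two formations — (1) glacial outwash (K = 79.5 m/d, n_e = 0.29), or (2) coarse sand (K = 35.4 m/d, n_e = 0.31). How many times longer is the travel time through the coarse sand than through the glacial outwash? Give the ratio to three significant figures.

2.40

Unit 1 (glacial outwash): v = 79.5×0.013/0.29 = 3.564 m/d, t = 933/3.564 = 261.8 d
Unit 2 (coarse sand): v = 35.4×0.013/0.31 = 1.485 m/d, t = 933/1.485 = 628.5 d
t(coarse sand) / t(glacial outwash) = 628.5/261.8 = 2.40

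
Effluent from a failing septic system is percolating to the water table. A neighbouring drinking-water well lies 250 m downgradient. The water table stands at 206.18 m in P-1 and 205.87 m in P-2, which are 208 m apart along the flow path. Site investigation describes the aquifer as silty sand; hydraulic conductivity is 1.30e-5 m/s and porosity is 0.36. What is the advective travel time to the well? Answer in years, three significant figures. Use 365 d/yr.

Hydraulic gradient i = (206.18 − 205.87) / 208 = 0.31 / 208 = 0.001490
K = 1.30e-5 m/s × 86400 s/d = 1.123 m/d
Specific discharge q = 1.123 × 0.001490 = 0.001674 m/d
Seepage velocity v = q / n = 0.001674 / 0.36 = 0.004650 m/d
t = L / v = 250 / 0.004650 = 53760 d
   = 53760 / 365 = 147 yr

147 years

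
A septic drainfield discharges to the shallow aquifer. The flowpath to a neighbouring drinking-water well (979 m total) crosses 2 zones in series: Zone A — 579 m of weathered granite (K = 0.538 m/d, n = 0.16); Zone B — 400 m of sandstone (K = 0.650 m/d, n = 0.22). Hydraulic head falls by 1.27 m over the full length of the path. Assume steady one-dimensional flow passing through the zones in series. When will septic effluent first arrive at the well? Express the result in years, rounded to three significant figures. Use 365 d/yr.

659 years

Continuity: the same q passes through each zone, so ΔH = q·Σ(L_j/K_j) — the zones act as resistances in series.
Σ(L/K) = 579/0.538 + 400/0.650 = 1076 + 615.4 = 1692 d
q = ΔH / Σ(L/K) = 1.27 / 1692 = 7.508e-4 m/d (same in every zone)
Zone A: v = q/n = 7.508e-4/0.16 = 0.004692 m/d → t_A = 579/0.004692 = 123400 d
Zone B: v = q/n = 7.508e-4/0.22 = 0.003413 m/d → t_B = 400/0.003413 = 117200 d
Total t = 123400 + 117200 = 240600 d
   = 240600 / 365 = 659 yr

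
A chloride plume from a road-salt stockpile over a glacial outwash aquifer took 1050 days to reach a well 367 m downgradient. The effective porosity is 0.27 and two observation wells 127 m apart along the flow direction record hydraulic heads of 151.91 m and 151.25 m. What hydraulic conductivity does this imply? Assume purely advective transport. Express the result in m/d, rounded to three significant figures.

Hydraulic gradient i = (151.91 − 151.25) / 127 = 0.66 / 127 = 0.005197
v = L / t = 367 / 1050 = 0.3495 m/d
K = v · n / i = 0.3495 × 0.27 / 0.005197 = 18.2 m/d

18.2 m/d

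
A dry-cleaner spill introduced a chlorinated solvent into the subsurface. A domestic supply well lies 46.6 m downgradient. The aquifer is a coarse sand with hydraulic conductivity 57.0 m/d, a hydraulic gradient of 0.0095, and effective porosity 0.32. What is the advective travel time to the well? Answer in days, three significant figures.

27.5 days

Specific discharge q = 57.0 × 0.0095 = 0.5415 m/d
v_s = q/n_e = 0.5415/0.32 = 1.692 m/d
t = L / v = 46.6 / 1.692 = 27.54 d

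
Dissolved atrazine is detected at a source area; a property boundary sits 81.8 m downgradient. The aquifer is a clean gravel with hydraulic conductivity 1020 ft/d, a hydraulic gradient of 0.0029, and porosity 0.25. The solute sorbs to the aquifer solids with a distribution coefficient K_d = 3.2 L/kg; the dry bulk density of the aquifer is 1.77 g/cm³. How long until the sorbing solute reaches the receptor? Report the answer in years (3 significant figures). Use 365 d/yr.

1.47 years

K = 1020 ft/d × 0.3048 = 310.9 m/d
Specific discharge q = 310.9 × 0.0029 = 0.9016 m/d
v = Ki/n = 310.9·0.0029/0.25 = 3.606 m/d
Retardation R = 1 + ρ_b·K_d/n = 1 + 1.77×3.2/0.25 = 23.66
Contaminant velocity v_c = v/R = 3.606/23.66 = 0.1525 m/d
t = L/v_c = 81.8/0.1525 = 536.6 d
   = 536.6/365 = 1.47 yr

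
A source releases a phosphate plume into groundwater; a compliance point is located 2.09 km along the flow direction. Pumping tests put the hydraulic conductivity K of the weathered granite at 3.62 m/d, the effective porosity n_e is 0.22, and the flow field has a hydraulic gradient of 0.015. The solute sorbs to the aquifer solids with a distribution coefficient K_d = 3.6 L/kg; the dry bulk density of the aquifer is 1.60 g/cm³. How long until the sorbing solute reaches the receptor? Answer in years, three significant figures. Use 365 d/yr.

631 years

q = Ki = 3.62 × 0.015 = 0.05430 m/d
v_s = q/n_e = 0.05430/0.22 = 0.2468 m/d
Retardation R = 1 + ρ_b·K_d/n = 1 + 1.60×3.6/0.22 = 27.18
Contaminant velocity v_c = v/R = 0.2468/27.18 = 0.009080 m/d
L = 2.09 km = 2090 m
t = L/v_c = 2090/0.009080 = 230200 d
   = 230200/365 = 631 yr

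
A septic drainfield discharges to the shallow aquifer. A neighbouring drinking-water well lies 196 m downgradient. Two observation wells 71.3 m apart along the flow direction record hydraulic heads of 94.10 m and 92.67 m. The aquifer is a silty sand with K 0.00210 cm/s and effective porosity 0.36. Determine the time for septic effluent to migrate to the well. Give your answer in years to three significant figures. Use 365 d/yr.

5.31 years

Hydraulic gradient i = (94.10 − 92.67) / 71.3 = 1.43 / 71.3 = 0.02006
K = 0.00210 cm/s × 864 = 1.814 m/d
Specific discharge q = 1.814 × 0.02006 = 0.03639 m/d
Seepage velocity v = q / n = 0.03639 / 0.36 = 0.1011 m/d
t = L / v = 196 / 0.1011 = 1939 d
   = 1939 / 365 = 5.31 yr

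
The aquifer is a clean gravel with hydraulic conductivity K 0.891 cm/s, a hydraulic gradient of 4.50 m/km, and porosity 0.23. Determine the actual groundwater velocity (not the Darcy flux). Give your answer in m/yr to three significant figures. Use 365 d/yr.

K = 0.891 cm/s × 864 = 769.8 m/d
Darcy flux q = K·i = 769.8 × 0.0045 = 3.464 m/d
v = Ki/n = 769.8·0.0045/0.23 = 15.06 m/d
   = 15.06 × 365 = 5500 m/yr

5500 m/yr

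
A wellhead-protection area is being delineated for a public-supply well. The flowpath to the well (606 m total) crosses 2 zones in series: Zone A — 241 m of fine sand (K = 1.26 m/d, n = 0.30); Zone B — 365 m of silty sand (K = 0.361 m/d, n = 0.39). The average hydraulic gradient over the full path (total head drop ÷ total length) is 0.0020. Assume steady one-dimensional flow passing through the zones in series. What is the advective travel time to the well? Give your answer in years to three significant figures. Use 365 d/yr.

583 years

Steady 1-D flow in series ⇒ the Darcy flux q is identical in every zone and the zone head losses add (resistances L/K in series).
Σ(L/K) = 241/1.26 + 365/0.361 = 191.3 + 1011 = 1202 d
K_eq = L_total / Σ(L/K) = 606 / 1202 = 0.5040 m/d
q = K_eq · i = 0.5040 × 0.0020 = 0.001008 m/d (same in every zone)
Zone A: v = q/n = 0.001008/0.30 = 0.003360 m/d → t_A = 241/0.003360 = 71720 d
Zone B: v = q/n = 0.001008/0.39 = 0.002585 m/d → t_B = 365/0.002585 = 141200 d
Total t = 71720 + 141200 = 212900 d
   = 212900 / 365 = 583 yr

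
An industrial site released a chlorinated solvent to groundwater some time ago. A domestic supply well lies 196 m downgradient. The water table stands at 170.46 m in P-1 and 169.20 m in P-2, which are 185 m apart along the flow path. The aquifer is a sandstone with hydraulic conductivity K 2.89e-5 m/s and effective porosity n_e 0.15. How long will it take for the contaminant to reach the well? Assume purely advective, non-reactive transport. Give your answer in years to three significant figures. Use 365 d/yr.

Hydraulic gradient i = (170.46 − 169.20) / 185 = 1.26 / 185 = 0.006811
K = 2.89e-5 m/s × 86400 s/d = 2.497 m/d
q = Ki = 2.497 × 0.006811 = 0.01701 m/d
v_s = q/n_e = 0.01701/0.15 = 0.1134 m/d
t = L / v = 196 / 0.1134 = 1729 d
   = 1729 / 365 = 4.74 yr

4.74 years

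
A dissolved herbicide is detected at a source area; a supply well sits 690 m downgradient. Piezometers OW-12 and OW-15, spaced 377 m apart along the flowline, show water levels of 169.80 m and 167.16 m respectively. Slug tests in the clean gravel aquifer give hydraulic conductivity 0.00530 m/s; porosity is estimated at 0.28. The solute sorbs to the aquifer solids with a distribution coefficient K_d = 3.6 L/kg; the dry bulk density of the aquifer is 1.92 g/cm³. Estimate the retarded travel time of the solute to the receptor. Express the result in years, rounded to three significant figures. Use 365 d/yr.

Hydraulic gradient i = (169.80 − 167.16) / 377 = 2.64 / 377 = 0.007003
K = 0.00530 m/s × 86400 s/d = 457.9 m/d
Specific discharge q = 457.9 × 0.007003 = 3.207 m/d
v_s = q/n_e = 3.207/0.28 = 11.45 m/d
Retardation R = 1 + ρ_b·K_d/n = 1 + 1.92×3.6/0.28 = 25.69
Contaminant velocity v_c = v/R = 11.45/25.69 = 0.4459 m/d
t = L/v_c = 690/0.4459 = 1548 d
   = 1548/365 = 4.24 yr

4.24 years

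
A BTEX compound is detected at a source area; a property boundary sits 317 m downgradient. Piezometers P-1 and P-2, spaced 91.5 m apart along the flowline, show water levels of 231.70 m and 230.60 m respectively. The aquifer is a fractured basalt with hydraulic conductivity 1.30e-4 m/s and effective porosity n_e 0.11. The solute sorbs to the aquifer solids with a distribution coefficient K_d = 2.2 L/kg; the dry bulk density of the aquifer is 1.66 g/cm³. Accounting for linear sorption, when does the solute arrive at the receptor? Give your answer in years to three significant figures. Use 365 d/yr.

24.2 years

Hydraulic gradient i = (231.70 − 230.60) / 91.5 = 1.10 / 91.5 = 0.01202
K = 1.30e-4 m/s × 86400 s/d = 11.23 m/d
Darcy flux q = K·i = 11.23 × 0.01202 = 0.1350 m/d
Seepage velocity v = q / n = 0.1350 / 0.11 = 1.228 m/d
Retardation R = 1 + ρ_b·K_d/n = 1 + 1.66×2.2/0.11 = 34.20
Contaminant velocity v_c = v/R = 1.228/34.20 = 0.03589 m/d
t = L/v_c = 317/0.03589 = 8832 d
   = 8832/365 = 24.2 yr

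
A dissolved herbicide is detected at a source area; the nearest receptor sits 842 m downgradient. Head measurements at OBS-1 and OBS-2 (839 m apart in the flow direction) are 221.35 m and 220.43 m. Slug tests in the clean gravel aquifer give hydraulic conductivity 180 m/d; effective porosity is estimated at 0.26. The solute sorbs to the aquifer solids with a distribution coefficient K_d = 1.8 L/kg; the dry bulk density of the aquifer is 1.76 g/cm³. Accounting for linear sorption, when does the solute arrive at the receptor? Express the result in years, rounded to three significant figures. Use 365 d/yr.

40.1 years

Hydraulic gradient i = (221.35 − 220.43) / 839 = 0.92 / 839 = 0.001097
Specific discharge q = 180 × 0.001097 = 0.1974 m/d
Seepage velocity v = q / n = 0.1974 / 0.26 = 0.7591 m/d
Retardation R = 1 + ρ_b·K_d/n = 1 + 1.76×1.8/0.26 = 13.18
Contaminant velocity v_c = v/R = 0.7591/13.18 = 0.05758 m/d
t = L/v_c = 842/0.05758 = 14620 d
   = 14620/365 = 40.1 yr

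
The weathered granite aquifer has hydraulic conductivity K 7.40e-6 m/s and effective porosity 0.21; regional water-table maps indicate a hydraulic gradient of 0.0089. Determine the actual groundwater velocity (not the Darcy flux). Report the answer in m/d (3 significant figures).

0.0271 m/d

K = 7.40e-6 m/s × 86400 s/d = 0.6394 m/d
Specific discharge q = 0.6394 × 0.0089 = 0.005690 m/d
v = Ki/n = 0.6394·0.0089/0.21 = 0.02710 m/d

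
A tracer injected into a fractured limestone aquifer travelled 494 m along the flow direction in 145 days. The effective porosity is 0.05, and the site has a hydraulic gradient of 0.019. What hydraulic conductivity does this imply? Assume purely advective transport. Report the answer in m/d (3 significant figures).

8.97 m/d

v = L / t = 494 / 145 = 3.407 m/d
K = v · n / i = 3.407 × 0.05 / 0.019 = 8.97 m/d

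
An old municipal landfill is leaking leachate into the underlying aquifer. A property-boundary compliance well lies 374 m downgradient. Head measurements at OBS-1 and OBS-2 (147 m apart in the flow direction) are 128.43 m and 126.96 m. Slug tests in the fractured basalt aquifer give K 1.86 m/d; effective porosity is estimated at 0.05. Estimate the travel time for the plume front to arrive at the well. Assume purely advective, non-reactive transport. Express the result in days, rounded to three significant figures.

Hydraulic gradient i = (128.43 − 126.96) / 147 = 1.47 / 147 = 0.01000
Specific discharge q = 1.86 × 0.01000 = 0.01860 m/d
Seepage velocity v = q / n = 0.01860 / 0.05 = 0.3720 m/d
t = L / v = 374 / 0.3720 = 1005 d

1010 days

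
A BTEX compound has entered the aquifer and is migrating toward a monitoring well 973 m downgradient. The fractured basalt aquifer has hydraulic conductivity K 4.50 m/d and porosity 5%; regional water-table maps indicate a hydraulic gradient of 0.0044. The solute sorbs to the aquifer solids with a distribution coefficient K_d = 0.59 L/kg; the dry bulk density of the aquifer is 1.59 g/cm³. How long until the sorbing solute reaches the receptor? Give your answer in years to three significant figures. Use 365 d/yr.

Darcy flux q = K·i = 4.50 × 0.0044 = 0.01980 m/d
v_s = q/n_e = 0.01980/0.05 = 0.3960 m/d
Retardation R = 1 + ρ_b·K_d/n = 1 + 1.59×0.59/0.05 = 19.76
Contaminant velocity v_c = v/R = 0.3960/19.76 = 0.02004 m/d
t = L/v_c = 973/0.02004 = 48560 d
   = 48560/365 = 133 yr

133 years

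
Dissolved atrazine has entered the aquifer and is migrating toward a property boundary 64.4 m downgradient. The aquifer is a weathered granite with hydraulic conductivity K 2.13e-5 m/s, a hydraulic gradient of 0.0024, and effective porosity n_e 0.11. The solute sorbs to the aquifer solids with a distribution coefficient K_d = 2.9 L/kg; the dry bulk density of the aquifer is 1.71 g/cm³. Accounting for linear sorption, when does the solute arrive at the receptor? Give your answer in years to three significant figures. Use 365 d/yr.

K = 2.13e-5 m/s × 86400 s/d = 1.840 m/d
Specific discharge q = 1.840 × 0.0024 = 0.004417 m/d
v = Ki/n = 1.840·0.0024/0.11 = 0.04015 m/d
Retardation R = 1 + ρ_b·K_d/n = 1 + 1.71×2.9/0.11 = 46.08
Contaminant velocity v_c = v/R = 0.04015/46.08 = 8.713e-4 m/d
t = L/v_c = 64.4/8.713e-4 = 73910 d
   = 73910/365 = 202 yr

202 years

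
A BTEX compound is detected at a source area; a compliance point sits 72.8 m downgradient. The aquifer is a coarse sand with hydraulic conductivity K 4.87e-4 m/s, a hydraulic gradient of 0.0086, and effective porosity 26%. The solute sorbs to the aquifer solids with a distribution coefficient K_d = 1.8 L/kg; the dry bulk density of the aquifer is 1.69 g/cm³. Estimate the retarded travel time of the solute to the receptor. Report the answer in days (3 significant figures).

K = 4.87e-4 m/s × 86400 s/d = 42.08 m/d
Specific discharge q = 42.08 × 0.0086 = 0.3619 m/d
v_s = q/n_e = 0.3619/0.26 = 1.392 m/d
Retardation R = 1 + ρ_b·K_d/n = 1 + 1.69×1.8/0.26 = 12.70
Contaminant velocity v_c = v/R = 1.392/12.70 = 0.1096 m/d
t = L/v_c = 72.8/0.1096 = 664.3 d

664 days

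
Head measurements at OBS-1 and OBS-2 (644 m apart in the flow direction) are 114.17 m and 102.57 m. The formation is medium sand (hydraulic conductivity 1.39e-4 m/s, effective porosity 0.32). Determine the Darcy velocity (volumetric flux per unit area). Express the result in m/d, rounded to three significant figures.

0.216 m/d

Hydraulic gradient i = (114.17 − 102.57) / 644 = 11.60 / 644 = 0.01801
K = 1.39e-4 m/s × 86400 s/d = 12.01 m/d
Darcy flux q = K·i = 12.01 × 0.01801 = 0.2163 m/d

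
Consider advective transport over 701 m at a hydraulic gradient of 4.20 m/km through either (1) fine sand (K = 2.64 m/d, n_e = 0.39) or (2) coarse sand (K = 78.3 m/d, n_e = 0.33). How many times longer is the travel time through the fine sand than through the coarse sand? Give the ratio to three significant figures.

Unit 1 (fine sand): v = 2.64×0.0042/0.39 = 0.02843 m/d, t = 701/0.02843 = 24660 d
Unit 2 (coarse sand): v = 78.3×0.0042/0.33 = 0.9965 m/d, t = 701/0.9965 = 703.4 d
t(fine sand) / t(coarse sand) = 24660/703.4 = 35.1

35.1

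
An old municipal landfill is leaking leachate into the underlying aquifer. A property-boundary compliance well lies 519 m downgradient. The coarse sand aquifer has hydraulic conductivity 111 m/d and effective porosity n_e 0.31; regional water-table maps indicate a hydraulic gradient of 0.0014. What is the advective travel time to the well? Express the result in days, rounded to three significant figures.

1040 days

Darcy flux q = K·i = 111 × 0.0014 = 0.1554 m/d
Seepage velocity v = q / n = 0.1554 / 0.31 = 0.5013 m/d
t = L / v = 519 / 0.5013 = 1035 d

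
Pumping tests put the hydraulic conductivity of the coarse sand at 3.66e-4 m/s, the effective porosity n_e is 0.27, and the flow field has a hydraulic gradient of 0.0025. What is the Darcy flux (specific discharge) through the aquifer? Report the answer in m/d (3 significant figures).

0.0791 m/d

K = 3.66e-4 m/s × 86400 s/d = 31.62 m/d
q = Ki = 31.62 × 0.0025 = 0.07906 m/d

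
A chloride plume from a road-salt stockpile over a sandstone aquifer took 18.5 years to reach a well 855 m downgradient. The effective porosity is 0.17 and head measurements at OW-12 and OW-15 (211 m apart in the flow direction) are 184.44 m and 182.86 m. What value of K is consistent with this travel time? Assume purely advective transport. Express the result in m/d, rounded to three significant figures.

2.87 m/d

Hydraulic gradient i = (184.44 − 182.86) / 211 = 1.58 / 211 = 0.007488
t = 18.5 years = 6753 d
v = L / t = 855 / 6753 = 0.1266 m/d
K = v · n / i = 0.1266 × 0.17 / 0.007488 = 2.87 m/d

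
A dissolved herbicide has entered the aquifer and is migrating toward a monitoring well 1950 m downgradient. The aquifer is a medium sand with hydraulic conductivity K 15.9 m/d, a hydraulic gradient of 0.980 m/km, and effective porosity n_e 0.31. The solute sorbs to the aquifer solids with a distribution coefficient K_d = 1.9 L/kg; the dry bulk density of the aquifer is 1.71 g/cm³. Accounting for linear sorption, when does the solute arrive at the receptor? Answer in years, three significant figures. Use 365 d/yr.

1220 years

Specific discharge q = 15.9 × 9.8e-4 = 0.01558 m/d
Seepage velocity v = q / n = 0.01558 / 0.31 = 0.05026 m/d
Retardation R = 1 + ρ_b·K_d/n = 1 + 1.71×1.9/0.31 = 11.48
Contaminant velocity v_c = v/R = 0.05026/11.48 = 0.004378 m/d
t = L/v_c = 1950/0.004378 = 445400 d
   = 445400/365 = 1220 yr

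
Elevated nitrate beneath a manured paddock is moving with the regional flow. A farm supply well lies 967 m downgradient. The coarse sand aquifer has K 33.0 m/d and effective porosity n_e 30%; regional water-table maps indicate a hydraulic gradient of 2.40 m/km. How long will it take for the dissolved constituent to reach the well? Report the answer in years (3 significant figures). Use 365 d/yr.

10.0 years

Specific discharge q = 33.0 × 0.0024 = 0.07920 m/d
Average linear velocity = 0.07920 / 0.30 = 0.2640 m/d
t = L / v = 967 / 0.2640 = 3663 d
   = 3663 / 365 = 10.0 yr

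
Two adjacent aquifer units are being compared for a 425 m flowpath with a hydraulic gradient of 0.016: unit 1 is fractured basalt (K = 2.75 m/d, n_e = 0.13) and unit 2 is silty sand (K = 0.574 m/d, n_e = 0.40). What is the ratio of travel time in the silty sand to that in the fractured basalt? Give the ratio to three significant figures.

14.7

Unit 1 (fractured basalt): v = 2.75×0.016/0.13 = 0.3385 m/d, t = 425/0.3385 = 1256 d
Unit 2 (silty sand): v = 0.574×0.016/0.40 = 0.02296 m/d, t = 425/0.02296 = 18510 d
t(silty sand) / t(fractured basalt) = 18510/1256 = 14.7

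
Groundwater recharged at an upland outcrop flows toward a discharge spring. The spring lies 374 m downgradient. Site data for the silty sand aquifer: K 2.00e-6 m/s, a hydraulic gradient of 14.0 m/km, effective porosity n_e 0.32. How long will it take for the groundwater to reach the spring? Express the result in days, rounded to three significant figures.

K = 2.00e-6 m/s × 86400 s/d = 0.1728 m/d
q = Ki = 0.1728 × 0.014 = 0.002419 m/d
v_s = q/n_e = 0.002419/0.32 = 0.007560 m/d
t = L / v = 374 / 0.007560 = 49470 d

49500 days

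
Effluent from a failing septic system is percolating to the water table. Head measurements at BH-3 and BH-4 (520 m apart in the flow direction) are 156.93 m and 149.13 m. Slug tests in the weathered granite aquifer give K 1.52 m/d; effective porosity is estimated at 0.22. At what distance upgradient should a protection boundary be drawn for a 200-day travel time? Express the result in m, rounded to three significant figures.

20.7 m

Hydraulic gradient i = (156.93 − 149.13) / 520 = 7.80 / 520 = 0.01500
Darcy flux q = K·i = 1.52 × 0.01500 = 0.02280 m/d
Average linear velocity = 0.02280 / 0.22 = 0.1036 m/d
L = v × T = 0.1036 × 200 = 20.73 m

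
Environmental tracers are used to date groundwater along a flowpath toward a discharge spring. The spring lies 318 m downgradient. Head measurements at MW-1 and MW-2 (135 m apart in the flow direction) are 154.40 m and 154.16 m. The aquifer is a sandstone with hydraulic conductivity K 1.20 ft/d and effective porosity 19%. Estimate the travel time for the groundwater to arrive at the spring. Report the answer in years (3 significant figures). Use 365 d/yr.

255 years

Hydraulic gradient i = (154.40 − 154.16) / 135 = 0.24 / 135 = 0.001778
K = 1.20 ft/d × 0.3048 = 0.3658 m/d
Darcy flux q = K·i = 0.3658 × 0.001778 = 6.502e-4 m/d
Seepage velocity v = q / n = 6.502e-4 / 0.19 = 0.003422 m/d
t = L / v = 318 / 0.003422 = 92920 d
   = 92920 / 365 = 255 yr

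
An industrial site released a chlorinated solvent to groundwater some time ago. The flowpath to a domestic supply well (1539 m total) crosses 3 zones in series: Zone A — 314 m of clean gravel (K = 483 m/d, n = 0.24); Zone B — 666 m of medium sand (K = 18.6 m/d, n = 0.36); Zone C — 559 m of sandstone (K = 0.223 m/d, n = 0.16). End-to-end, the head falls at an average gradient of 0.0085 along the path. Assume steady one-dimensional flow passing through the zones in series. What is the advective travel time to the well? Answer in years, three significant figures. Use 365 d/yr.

Continuity: the same q passes through each zone, so ΔH = q·Σ(L_j/K_j) — the zones act as resistances in series.
Σ(L/K) = 314/483 + 666/18.6 + 559/0.223 = 0.6501 + 35.81 + 2507 = 2543 d
K_eq = L_total / Σ(L/K) = 1539 / 2543 = 0.6051 m/d
q = K_eq · i = 0.6051 × 0.0085 = 0.005144 m/d (same in every zone)
Zone A: v = q/n = 0.005144/0.24 = 0.02143 m/d → t_A = 314/0.02143 = 14650 d
Zone B: v = q/n = 0.005144/0.36 = 0.01429 m/d → t_B = 666/0.01429 = 46610 d
Zone C: v = q/n = 0.005144/0.16 = 0.03215 m/d → t_C = 559/0.03215 = 17390 d
Total t = 14650 + 46610 + 17390 = 78650 d
   = 78650 / 365 = 215 yr

215 years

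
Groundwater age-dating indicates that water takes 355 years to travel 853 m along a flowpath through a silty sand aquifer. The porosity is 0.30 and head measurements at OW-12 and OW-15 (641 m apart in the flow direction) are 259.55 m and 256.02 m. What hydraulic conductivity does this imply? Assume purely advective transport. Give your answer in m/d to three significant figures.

0.359 m/d

Hydraulic gradient i = (259.55 − 256.02) / 641 = 3.53 / 641 = 0.005507
t = 355 years = 129600 d
v = L / t = 853 / 129600 = 0.006583 m/d
K = v · n / i = 0.006583 × 0.30 / 0.005507 = 0.359 m/d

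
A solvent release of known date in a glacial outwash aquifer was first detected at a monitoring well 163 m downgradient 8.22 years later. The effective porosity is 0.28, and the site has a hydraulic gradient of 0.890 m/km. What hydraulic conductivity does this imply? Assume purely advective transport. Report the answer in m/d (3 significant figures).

t = 8.22 years = 3000 d
v = L / t = 163 / 3000 = 0.05433 m/d
K = v · n / i = 0.05433 × 0.28 / 8.9e-4 = 17.1 m/d

17.1 m/d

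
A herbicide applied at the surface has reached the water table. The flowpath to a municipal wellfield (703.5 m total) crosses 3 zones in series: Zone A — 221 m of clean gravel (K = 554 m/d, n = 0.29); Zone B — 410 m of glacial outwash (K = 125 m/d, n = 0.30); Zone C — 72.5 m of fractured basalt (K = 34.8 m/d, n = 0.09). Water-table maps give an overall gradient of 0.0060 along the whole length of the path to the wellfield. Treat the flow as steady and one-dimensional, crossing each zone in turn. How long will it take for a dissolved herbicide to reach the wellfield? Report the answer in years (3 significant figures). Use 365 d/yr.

Continuity: the same q passes through each zone, so ΔH = q·Σ(L_j/K_j) — the zones act as resistances in series.
Σ(L/K) = 221/554 + 410/125 + 72.5/34.8 = 0.3989 + 3.280 + 2.083 = 5.762 d
K_eq = L_total / Σ(L/K) = 703.5 / 5.762 = 122.1 m/d
q = K_eq · i = 122.1 × 0.0060 = 0.7325 m/d (same in every zone)
Zone A: v = q/n = 0.7325/0.29 = 2.526 m/d → t_A = 221/2.526 = 87.49 d
Zone B: v = q/n = 0.7325/0.30 = 2.442 m/d → t_B = 410/2.442 = 167.9 d
Zone C: v = q/n = 0.7325/0.09 = 8.139 m/d → t_C = 72.5/8.139 = 8.908 d
Total t = 87.49 + 167.9 + 8.908 = 264.3 d
   = 264.3 / 365 = 0.724 yr

0.724 years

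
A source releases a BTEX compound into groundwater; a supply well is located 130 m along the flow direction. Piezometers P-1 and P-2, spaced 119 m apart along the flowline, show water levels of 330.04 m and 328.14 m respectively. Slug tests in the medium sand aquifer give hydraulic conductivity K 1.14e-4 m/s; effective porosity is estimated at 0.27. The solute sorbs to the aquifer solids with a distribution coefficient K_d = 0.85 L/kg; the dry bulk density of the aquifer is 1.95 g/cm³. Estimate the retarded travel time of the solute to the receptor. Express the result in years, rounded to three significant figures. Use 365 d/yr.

4.37 years

Hydraulic gradient i = (330.04 − 328.14) / 119 = 1.90 / 119 = 0.01597
K = 1.14e-4 m/s × 86400 s/d = 9.850 m/d
Darcy flux q = K·i = 9.850 × 0.01597 = 0.1573 m/d
Average linear velocity = 0.1573 / 0.27 = 0.5825 m/d
Retardation R = 1 + ρ_b·K_d/n = 1 + 1.95×0.85/0.27 = 7.139
Contaminant velocity v_c = v/R = 0.5825/7.139 = 0.08159 m/d
t = L/v_c = 130/0.08159 = 1593 d
   = 1593/365 = 4.37 yr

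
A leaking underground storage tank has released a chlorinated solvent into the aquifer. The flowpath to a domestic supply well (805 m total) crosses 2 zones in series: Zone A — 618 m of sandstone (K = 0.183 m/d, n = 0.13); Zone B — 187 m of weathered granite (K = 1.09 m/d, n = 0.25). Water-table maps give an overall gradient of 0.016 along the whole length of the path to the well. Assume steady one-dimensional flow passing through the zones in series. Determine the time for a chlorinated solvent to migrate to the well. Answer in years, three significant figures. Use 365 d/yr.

Steady 1-D flow in series ⇒ the Darcy flux q is identical in every zone and the zone head losses add (resistances L/K in series).
Σ(L/K) = 618/0.183 + 187/1.09 = 3377 + 171.6 = 3549 d
K_eq = L_total / Σ(L/K) = 805 / 3549 = 0.2268 m/d
q = K_eq · i = 0.2268 × 0.016 = 0.003630 m/d (same in every zone)
Zone A: v = q/n = 0.003630/0.13 = 0.02792 m/d → t_A = 618/0.02792 = 22130 d
Zone B: v = q/n = 0.003630/0.25 = 0.01452 m/d → t_B = 187/0.01452 = 12880 d
Total t = 22130 + 12880 = 35010 d
   = 35010 / 365 = 95.9 yr

95.9 years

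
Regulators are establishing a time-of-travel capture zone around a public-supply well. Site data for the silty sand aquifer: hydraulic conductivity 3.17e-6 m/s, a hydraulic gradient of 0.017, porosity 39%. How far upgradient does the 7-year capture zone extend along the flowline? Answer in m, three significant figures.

30.5 m

K = 3.17e-6 m/s × 86400 s/d = 0.2739 m/d
Specific discharge q = 0.2739 × 0.017 = 0.004656 m/d
Seepage velocity v = q / n = 0.004656 / 0.39 = 0.01194 m/d
T = 7 yr × 365 = 2555 d
L = v × T = 0.01194 × 2555 = 30.50 m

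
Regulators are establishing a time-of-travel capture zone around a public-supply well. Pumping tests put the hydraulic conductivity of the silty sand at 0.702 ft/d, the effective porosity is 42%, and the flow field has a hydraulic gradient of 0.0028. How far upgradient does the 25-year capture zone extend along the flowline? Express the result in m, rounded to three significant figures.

13.0 m

K = 0.702 ft/d × 0.3048 = 0.2140 m/d
Darcy flux q = K·i = 0.2140 × 0.0028 = 5.991e-4 m/d
Seepage velocity v = q / n = 5.991e-4 / 0.42 = 0.001426 m/d
T = 25 yr × 365 = 9125 d
L = v × T = 0.001426 × 9125 = 13.02 m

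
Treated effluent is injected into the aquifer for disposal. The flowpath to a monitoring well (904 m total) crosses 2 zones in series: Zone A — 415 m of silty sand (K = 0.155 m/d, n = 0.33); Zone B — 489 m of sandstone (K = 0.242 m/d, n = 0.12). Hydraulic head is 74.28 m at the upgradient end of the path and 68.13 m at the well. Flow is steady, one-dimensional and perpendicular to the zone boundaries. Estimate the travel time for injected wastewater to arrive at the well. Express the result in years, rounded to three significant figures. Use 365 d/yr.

Total head drop ΔH = 74.28 − 68.13 = 6.15 m
Steady 1-D flow in series ⇒ the Darcy flux q is identical in every zone and the zone head losses add (resistances L/K in series).
Σ(L/K) = 415/0.155 + 489/0.242 = 2677 + 2021 = 4698 d
q = ΔH / Σ(L/K) = 6.15 / 4698 = 0.001309 m/d (same in every zone)
Zone A: v = q/n = 0.001309/0.33 = 0.003967 m/d → t_A = 415/0.003967 = 104600 d
Zone B: v = q/n = 0.001309/0.12 = 0.01091 m/d → t_B = 489/0.01091 = 44830 d
Total t = 104600 + 44830 = 149400 d
   = 149400 / 365 = 409 yr

409 years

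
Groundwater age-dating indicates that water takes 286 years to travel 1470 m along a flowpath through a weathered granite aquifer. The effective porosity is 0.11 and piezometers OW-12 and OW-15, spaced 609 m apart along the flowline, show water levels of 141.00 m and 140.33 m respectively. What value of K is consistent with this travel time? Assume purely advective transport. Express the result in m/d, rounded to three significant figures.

1.41 m/d

Hydraulic gradient i = (141.00 − 140.33) / 609 = 0.67 / 609 = 0.001100
t = 286 years = 104400 d
v = L / t = 1470 / 104400 = 0.01408 m/d
K = v · n / i = 0.01408 × 0.11 / 0.001100 = 1.41 m/d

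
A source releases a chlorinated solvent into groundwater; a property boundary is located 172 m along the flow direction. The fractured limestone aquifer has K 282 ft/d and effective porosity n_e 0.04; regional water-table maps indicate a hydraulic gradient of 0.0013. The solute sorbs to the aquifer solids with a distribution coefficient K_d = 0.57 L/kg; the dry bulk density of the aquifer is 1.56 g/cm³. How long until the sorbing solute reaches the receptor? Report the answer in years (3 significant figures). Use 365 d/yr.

K = 282 ft/d × 0.3048 = 85.95 m/d
Specific discharge q = 85.95 × 0.0013 = 0.1117 m/d
Average linear velocity = 0.1117 / 0.04 = 2.793 m/d
Retardation R = 1 + ρ_b·K_d/n = 1 + 1.56×0.57/0.04 = 23.23
Contaminant velocity v_c = v/R = 2.793/23.23 = 0.1203 m/d
t = L/v_c = 172/0.1203 = 1430 d
   = 1430/365 = 3.92 yr

3.92 years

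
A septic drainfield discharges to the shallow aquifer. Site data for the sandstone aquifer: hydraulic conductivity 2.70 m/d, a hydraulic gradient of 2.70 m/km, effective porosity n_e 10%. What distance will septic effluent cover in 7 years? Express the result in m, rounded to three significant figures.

Specific discharge q = 2.70 × 0.0027 = 0.007290 m/d
Seepage velocity v = q / n = 0.007290 / 0.10 = 0.07290 m/d
T = 7 yr × 365 = 2555 d
L = v × T = 0.07290 × 2555 = 186.3 m

186 m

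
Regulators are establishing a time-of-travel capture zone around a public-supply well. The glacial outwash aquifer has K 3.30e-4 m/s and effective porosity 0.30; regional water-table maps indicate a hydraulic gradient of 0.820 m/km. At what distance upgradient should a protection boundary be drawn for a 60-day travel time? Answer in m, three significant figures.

4.68 m

K = 3.30e-4 m/s × 86400 s/d = 28.51 m/d
Specific discharge q = 28.51 × 8.2e-4 = 0.02338 m/d
Average linear velocity = 0.02338 / 0.30 = 0.07793 m/d
L = v × T = 0.07793 × 60 = 4.676 m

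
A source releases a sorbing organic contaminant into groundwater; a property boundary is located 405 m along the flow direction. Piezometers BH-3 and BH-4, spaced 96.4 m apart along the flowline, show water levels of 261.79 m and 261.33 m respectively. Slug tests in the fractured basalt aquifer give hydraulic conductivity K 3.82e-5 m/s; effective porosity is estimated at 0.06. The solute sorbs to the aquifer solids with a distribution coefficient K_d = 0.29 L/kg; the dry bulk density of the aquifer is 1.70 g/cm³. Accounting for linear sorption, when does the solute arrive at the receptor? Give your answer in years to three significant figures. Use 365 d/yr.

39.0 years

Hydraulic gradient i = (261.79 − 261.33) / 96.4 = 0.46 / 96.4 = 0.004772
K = 3.82e-5 m/s × 86400 s/d = 3.300 m/d
Darcy flux q = K·i = 3.300 × 0.004772 = 0.01575 m/d
v_s = q/n_e = 0.01575/0.06 = 0.2625 m/d
Retardation R = 1 + ρ_b·K_d/n = 1 + 1.70×0.29/0.06 = 9.217
Contaminant velocity v_c = v/R = 0.2625/9.217 = 0.02848 m/d
t = L/v_c = 405/0.02848 = 14220 d
   = 14220/365 = 39.0 yr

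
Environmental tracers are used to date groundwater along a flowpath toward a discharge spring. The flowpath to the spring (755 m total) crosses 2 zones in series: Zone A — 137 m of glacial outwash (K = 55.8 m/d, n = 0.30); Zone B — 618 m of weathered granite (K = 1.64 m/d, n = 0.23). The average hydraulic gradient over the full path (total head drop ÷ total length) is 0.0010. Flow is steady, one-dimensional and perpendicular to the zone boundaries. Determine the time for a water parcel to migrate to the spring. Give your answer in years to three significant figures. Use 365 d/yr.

252 years

For zones in series the flux q is common to all zones; the equivalent conductivity is the harmonic (thickness-weighted) mean, K_eq = L_total / Σ(L_j/K_j).
Σ(L/K) = 137/55.8 + 618/1.64 = 2.455 + 376.8 = 379.3 d
K_eq = L_total / Σ(L/K) = 755 / 379.3 = 1.991 m/d
q = K_eq · i = 1.991 × 0.0010 = 0.001991 m/d (same in every zone)
Zone A: v = q/n = 0.001991/0.30 = 0.006635 m/d → t_A = 137/0.006635 = 20650 d
Zone B: v = q/n = 0.001991/0.23 = 0.008655 m/d → t_B = 618/0.008655 = 71410 d
Total t = 20650 + 71410 = 92050 d
   = 92050 / 365 = 252 yr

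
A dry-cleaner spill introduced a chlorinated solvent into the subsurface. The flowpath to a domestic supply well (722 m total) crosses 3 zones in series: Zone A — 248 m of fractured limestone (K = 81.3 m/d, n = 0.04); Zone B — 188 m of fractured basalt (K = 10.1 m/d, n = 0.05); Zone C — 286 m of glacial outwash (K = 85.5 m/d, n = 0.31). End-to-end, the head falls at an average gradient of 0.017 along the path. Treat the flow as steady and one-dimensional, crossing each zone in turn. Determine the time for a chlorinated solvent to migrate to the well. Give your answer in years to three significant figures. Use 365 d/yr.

0.603 years

Steady 1-D flow in series ⇒ the Darcy flux q is identical in every zone and the zone head losses add (resistances L/K in series).
Σ(L/K) = 248/81.3 + 188/10.1 + 286/85.5 = 3.050 + 18.61 + 3.345 = 25.01 d
K_eq = L_total / Σ(L/K) = 722 / 25.01 = 28.87 m/d
q = K_eq · i = 28.87 × 0.017 = 0.4908 m/d (same in every zone)
Zone A: v = q/n = 0.4908/0.04 = 12.27 m/d → t_A = 248/12.27 = 20.21 d
Zone B: v = q/n = 0.4908/0.05 = 9.816 m/d → t_B = 188/9.816 = 19.15 d
Zone C: v = q/n = 0.4908/0.31 = 1.583 m/d → t_C = 286/1.583 = 180.7 d
Total t = 20.21 + 19.15 + 180.7 = 220.0 d
   = 220.0 / 365 = 0.603 yr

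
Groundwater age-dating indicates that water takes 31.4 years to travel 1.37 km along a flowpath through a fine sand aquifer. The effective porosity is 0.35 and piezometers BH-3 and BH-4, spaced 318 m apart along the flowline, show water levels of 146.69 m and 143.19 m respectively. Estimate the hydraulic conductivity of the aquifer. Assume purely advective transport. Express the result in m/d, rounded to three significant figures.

Hydraulic gradient i = (146.69 − 143.19) / 318 = 3.50 / 318 = 0.01101
t = 31.4 years = 11460 d
L = 1.37 km = 1370 m
v = L / t = 1370 / 11460 = 0.1195 m/d
K = v · n / i = 0.1195 × 0.35 / 0.01101 = 3.80 m/d

3.80 m/d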